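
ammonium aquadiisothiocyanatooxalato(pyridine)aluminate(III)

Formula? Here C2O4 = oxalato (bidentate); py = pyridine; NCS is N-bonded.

NH4[Al(C2O4)(H2O)(NCS)2(py)]

Ligands: 1 aqua (H2O, neutral), 1 oxalato (C2O4, -2), 1 pyridine (py, neutral), 2 isothiocyanato (NCS, -1). Ligand charge sum = -4.
Charge balance with ammonium (+1) requires 1 complex ion per 1 ammonium.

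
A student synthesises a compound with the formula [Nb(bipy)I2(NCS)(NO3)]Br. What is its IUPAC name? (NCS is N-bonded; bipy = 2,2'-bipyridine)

(2,2'-bipyridine)diiodoisothiocyanatonitratoniobium(V) bromide

The 1 bromide counter-ion carries a total charge of -1, so each complex ion is 1+.
Ligand charges: 1×nitrato (-1 each), 1×isothiocyanato (-1 each), 1×2,2'-bipyridine (neutral), 2×iodo (-1 each); total -4. So Nb + (-4) = 1+, giving Nb = +5.
Ligands are named alphabetically: bipyridine before iodo before isothiocyanato before nitrato.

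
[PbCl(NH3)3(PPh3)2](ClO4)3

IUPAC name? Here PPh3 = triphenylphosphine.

The 3 perchlorate counter-ions carry a total charge of -3, so each complex ion is 3+.
Ligand charges: 2×triphenylphosphine (neutral), 1×chloro (-1 each), 3×ammine (neutral); total -1. So Pb + (-1) = 3+, giving Pb = +4.
Ligands are named alphabetically: ammine before chloro before triphenylphosphine.

triamminechlorobis(triphenylphosphine)lead(IV) perchlorate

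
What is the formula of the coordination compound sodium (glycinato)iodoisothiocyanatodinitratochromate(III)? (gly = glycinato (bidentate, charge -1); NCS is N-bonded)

Ligands: 1 iodo (I, -1), 1 glycinato (gly, -1), 1 isothiocyanato (NCS, -1), 2 nitrato (NO3, -1). Ligand charge sum = -5.
Charge balance with sodium (+1) requires 1 complex ion per 2 sodium.

Na2[Cr(gly)I(NCS)(NO3)2]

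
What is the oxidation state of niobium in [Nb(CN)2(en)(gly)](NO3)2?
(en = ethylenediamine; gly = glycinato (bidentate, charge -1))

+5

2 nitrate outside the brackets (-1 each) → the complex ion is 2+.
Ligand charges: 2×CN = -2; 1×en neutral; 1×gly = -1; sum -3.
Nb + (-3) = 2+ ⇒ Nb is +5.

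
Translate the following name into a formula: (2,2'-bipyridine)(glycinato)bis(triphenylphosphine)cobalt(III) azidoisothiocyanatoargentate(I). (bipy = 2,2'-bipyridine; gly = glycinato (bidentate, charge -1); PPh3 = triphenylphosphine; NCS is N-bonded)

[Co(bipy)(gly)(PPh3)2][Ag(N3)(NCS)]2

Cation [Co…]: ligand charges -1, Co(III) ⇒ ion charge 2+.
Anion [Ag…]: ligand charges -2, Ag(I) ⇒ ion charge 1−.
One 2+ cation requires 2 of the 1− anion.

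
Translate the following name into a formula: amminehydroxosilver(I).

[Ag(NH3)(OH)]

Ligands: 1 ammine (NH3, neutral), 1 hydroxo (OH, -1). Ligand charge sum = -1.
With Ag in oxidation state +1, the complex ion is [Ag...].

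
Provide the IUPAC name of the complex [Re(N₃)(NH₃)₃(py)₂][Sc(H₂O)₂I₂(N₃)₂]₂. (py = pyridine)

Both ions are complex: the cation is named first with the plain metal name, the anion second with the -ate form; each ion's ligands are alphabetised independently.
Scandium is always +3 in its complexes; the anion's ligand charges sum to -4, so the complex anion is 1−.
With 2 anions per cation, the cation must be 2×1 = 2+.
Cation: ligand charges sum to -1; for the ion to be 2+, Re = +3.

triammineazidobis(pyridine)rhenium(III) diaquadiazidodiiodoscandate(III)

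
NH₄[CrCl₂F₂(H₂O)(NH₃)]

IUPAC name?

ammonium ammineaquadichlorodifluorochromate(III)

The 1 ammonium counter-ion carries a total charge of +1, so each complex ion is 1−.
Ligand charges: 1×aqua (neutral), 2×chloro (-1 each), 2×fluoro (-1 each), 1×ammine (neutral); total -4. So Cr + (-4) = 1−, giving Cr = +3.
Ligands are named alphabetically: ammine before aqua before chloro before fluoro.
The complex ion is anionic, so chromium takes the -ate form chromate(III).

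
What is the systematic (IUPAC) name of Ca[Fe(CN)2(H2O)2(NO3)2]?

calcium diaquadicyanodinitratoferrate(II)

The 1 calcium counter-ion carries a total charge of +2, so each complex ion is 2−.
Ligand charges: 2×aqua (neutral), 2×nitrato (-1 each), 2×cyano (-1 each); total -4. So Fe + (-4) = 2−, giving Fe = +2.
Ligands are named alphabetically: aqua before cyano before nitrato.
The complex ion is anionic, so iron takes the -ate form ferrate(II).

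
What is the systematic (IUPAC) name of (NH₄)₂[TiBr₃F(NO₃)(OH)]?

ammonium tribromofluorohydroxonitratotitanate(IV)

The 2 ammonium counter-ions carry a total charge of +2, so each complex ion is 2−.
Ligand charges: 1×hydroxo (-1 each), 3×bromo (-1 each), 1×nitrato (-1 each), 1×fluoro (-1 each); total -6. So Ti + (-6) = 2−, giving Ti = +4.
Ligands are named alphabetically: bromo before fluoro before hydroxo before nitrato.
The complex ion is anionic, so titanium takes the -ate form titanate(IV).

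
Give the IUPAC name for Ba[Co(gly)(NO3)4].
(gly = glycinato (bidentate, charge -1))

barium (glycinato)tetranitratocobaltate(III)

The 1 barium counter-ion carries a total charge of +2, so each complex ion is 2−.
Ligand charges: 1×glycinato (-1 each), 4×nitrato (-1 each); total -5. So Co + (-5) = 2−, giving Co = +3.
Ligands are named alphabetically: glycinato before nitrato.
The complex ion is anionic, so cobalt takes the -ate form cobaltate(III).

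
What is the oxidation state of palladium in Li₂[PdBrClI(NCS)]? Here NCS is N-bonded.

+2

2 lithium outside the brackets (+1 each) → the complex ion is 2−.
Ligand charges: 1×Br = -1; 1×Cl = -1; 1×I = -1; 1×NCS = -1; sum -4.
Pd + (-4) = 2− ⇒ Pd is +2.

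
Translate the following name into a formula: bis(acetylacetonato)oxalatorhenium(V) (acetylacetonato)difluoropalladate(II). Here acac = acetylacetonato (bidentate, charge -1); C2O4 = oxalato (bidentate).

Cation [Re…]: ligand charges -4, Re(V) ⇒ ion charge 1+.
Anion [Pd…]: ligand charges -3, Pd(II) ⇒ ion charge 1−.
One 1+ cation balances one 1− anion.

[Re(acac)2(C2O4)][Pd(acac)F2]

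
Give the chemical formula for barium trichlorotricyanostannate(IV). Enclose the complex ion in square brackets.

Ba[SnCl3(CN)3]

Ligands: 3 cyano (CN, -1), 3 chloro (Cl, -1). Ligand charge sum = -6.
With Sn in oxidation state +4, the complex ion is [Sn...]^2−.
Charge balance with barium (+2) requires 1 complex ion per 1 barium.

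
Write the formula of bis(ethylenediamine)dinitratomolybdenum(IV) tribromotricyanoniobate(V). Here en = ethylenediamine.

[Mo(en)2(NO3)2][NbBr3(CN)3]2

Cation [Mo…]: ligand charges -2, Mo(IV) ⇒ ion charge 2+.
Anion [Nb…]: ligand charges -6, Nb(V) ⇒ ion charge 1−.
One 2+ cation requires 2 of the 1− anion.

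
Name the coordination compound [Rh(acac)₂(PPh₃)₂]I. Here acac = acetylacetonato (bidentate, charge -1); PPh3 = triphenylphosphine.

The 1 iodide counter-ion carries a total charge of -1, so each complex ion is 1+.
Ligand charges: 2×acetylacetonato (-1 each), 2×triphenylphosphine (neutral); total -2. So Rh + (-2) = 1+, giving Rh = +3.
Ligands are named alphabetically: acetylacetonato before triphenylphosphine.

bis(acetylacetonato)bis(triphenylphosphine)rhodium(III) iodide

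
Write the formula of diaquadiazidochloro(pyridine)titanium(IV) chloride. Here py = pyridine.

[TiCl(H2O)2(N3)2(py)]Cl

Ligands: 2 azido (N3, -1), 2 aqua (H2O, neutral), 1 pyridine (py, neutral), 1 chloro (Cl, -1). Ligand charge sum = -3.
Charge balance with chloride (-1) requires 1 complex ion per 1 chloride.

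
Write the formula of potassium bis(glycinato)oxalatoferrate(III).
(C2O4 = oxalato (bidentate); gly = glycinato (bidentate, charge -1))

K[Fe(C2O4)(gly)2]

Ligands: 1 oxalato (C2O4, -2), 2 glycinato (gly, -1). Ligand charge sum = -4.
Charge balance with potassium (+1) requires 1 complex ion per 1 potassium.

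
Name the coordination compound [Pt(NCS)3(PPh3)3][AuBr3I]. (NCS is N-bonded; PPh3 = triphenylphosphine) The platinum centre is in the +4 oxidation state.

Both ions are complex: the cation is named first with the plain metal name, the anion second with the -ate form; each ion's ligands are alphabetised independently.
Pt is given as +4; the cation's ligand charges sum to -3, so the complex cation is 1+.
A 1:1 salt means the anion carries the equal and opposite charge, 1−.
Anion: ligand charges sum to -4; for the ion to be 1−, Au = +3.

triisothiocyanatotris(triphenylphosphine)platinum(IV) tribromoiodoaurate(III)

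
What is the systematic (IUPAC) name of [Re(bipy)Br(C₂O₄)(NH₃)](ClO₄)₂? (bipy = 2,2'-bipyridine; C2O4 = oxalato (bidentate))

ammine(2,2'-bipyridine)bromooxalatorhenium(V) perchlorate

The 2 perchlorate counter-ions carry a total charge of -2, so each complex ion is 2+.
Ligand charges: 1×ammine (neutral), 1×bromo (-1 each), 1×2,2'-bipyridine (neutral), 1×oxalato (-2 each); total -3. So Re + (-3) = 2+, giving Re = +5.
Ligands are named alphabetically: ammine before bipyridine before bromo before oxalato.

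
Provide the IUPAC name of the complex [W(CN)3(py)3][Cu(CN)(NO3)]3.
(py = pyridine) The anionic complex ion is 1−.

tricyanotris(pyridine)tungsten(VI) cyanonitratocuprate(I)

Both ions are complex: the cation is named first with the plain metal name, the anion second with the -ate form; each ion's ligands are alphabetised independently.
The complex anion is given as 1−; its ligand charges sum to -2, so Cu = +1.
With 3 anions per cation, the cation must be 3×1 = 3+.
Cation: ligand charges sum to -3; for the ion to be 3+, W = +6.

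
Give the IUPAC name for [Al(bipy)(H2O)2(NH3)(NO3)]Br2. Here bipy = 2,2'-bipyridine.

amminediaqua(2,2'-bipyridine)nitratoaluminium(III) bromide

The 2 bromide counter-ions carry a total charge of -2, so each complex ion is 2+.
Ligand charges: 1×nitrato (-1 each), 1×2,2'-bipyridine (neutral), 2×aqua (neutral), 1×ammine (neutral); total -1. So Al + (-1) = 2+, giving Al = +3.
Ligands are named alphabetically: ammine before aqua before bipyridine before nitrato.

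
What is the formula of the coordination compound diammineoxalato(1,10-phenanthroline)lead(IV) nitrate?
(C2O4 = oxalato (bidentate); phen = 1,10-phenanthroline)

Ligands: 1 oxalato (C2O4, -2), 1 1,10-phenanthroline (phen, neutral), 2 ammine (NH3, neutral). Ligand charge sum = -2.
With Pb in oxidation state +4, the complex ion is [Pb...]^2+.
Charge balance with nitrate (-1) requires 1 complex ion per 2 nitrate.

[Pb(C2O4)(NH3)2(phen)](NO3)2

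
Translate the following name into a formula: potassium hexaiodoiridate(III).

Ligands: 6 iodo (I, -1). Ligand charge sum = -6.
Charge balance with potassium (+1) requires 1 complex ion per 3 potassium.

K3[IrI6]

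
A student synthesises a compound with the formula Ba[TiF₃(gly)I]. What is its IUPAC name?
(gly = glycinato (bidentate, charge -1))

The 1 barium counter-ion carries a total charge of +2, so each complex ion is 2−.
Ligand charges: 1×glycinato (-1 each), 1×iodo (-1 each), 3×fluoro (-1 each); total -5. So Ti + (-5) = 2−, giving Ti = +3.
The complex ion is anionic, so titanium takes the -ate form titanate(III).

barium trifluoro(glycinato)iodotitanate(III)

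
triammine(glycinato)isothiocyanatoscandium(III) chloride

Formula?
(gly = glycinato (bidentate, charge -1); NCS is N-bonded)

[Sc(gly)(NCS)(NH3)3]Cl

Ligands: 1 glycinato (gly, -1), 1 isothiocyanato (NCS, -1), 3 ammine (NH3, neutral). Ligand charge sum = -2.
Charge balance with chloride (-1) requires 1 complex ion per 1 chloride.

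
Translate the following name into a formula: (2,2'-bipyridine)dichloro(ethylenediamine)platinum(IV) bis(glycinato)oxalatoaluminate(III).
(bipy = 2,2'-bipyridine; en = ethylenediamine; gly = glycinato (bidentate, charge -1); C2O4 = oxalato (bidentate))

Cation [Pt…]: ligand charges -2, Pt(IV) ⇒ ion charge 2+.
Anion [Al…]: ligand charges -4, Al(III) ⇒ ion charge 1−.
One 2+ cation requires 2 of the 1− anion.

[Pt(bipy)Cl2(en)][Al(C2O4)(gly)2]2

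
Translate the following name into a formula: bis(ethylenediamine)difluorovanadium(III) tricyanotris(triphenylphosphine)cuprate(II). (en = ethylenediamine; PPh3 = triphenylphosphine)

Cation [V…]: ligand charges -2, V(III) ⇒ ion charge 1+.
Anion [Cu…]: ligand charges -3, Cu(II) ⇒ ion charge 1−.
One 1+ cation balances one 1− anion.

[V(en)2F2][Cu(CN)3(PPh3)3]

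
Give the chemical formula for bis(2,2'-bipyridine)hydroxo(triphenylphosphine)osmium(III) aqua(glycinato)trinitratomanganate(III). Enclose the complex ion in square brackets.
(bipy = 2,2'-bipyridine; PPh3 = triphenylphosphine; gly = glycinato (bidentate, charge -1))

[Os(bipy)2(OH)(PPh3)][Mn(gly)(H2O)(NO3)3]2

Cation [Os…]: ligand charges -1, Os(III) ⇒ ion charge 2+.
Anion [Mn…]: ligand charges -4, Mn(III) ⇒ ion charge 1−.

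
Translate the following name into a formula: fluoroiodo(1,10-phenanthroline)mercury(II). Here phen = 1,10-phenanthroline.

[HgFI(phen)]

Ligands: 1 iodo (I, -1), 1 1,10-phenanthroline (phen, neutral), 1 fluoro (F, -1). Ligand charge sum = -2.
With Hg in oxidation state +2, the complex ion is [Hg...].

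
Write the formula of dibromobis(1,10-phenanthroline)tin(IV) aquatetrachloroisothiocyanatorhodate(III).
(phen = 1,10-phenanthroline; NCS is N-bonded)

Cation [Sn…]: ligand charges -2, Sn(IV) ⇒ ion charge 2+.
Anion [Rh…]: ligand charges -5, Rh(III) ⇒ ion charge 2−.
One 2+ cation balances one 2− anion.

[SnBr2(phen)2][RhCl4(H2O)(NCS)]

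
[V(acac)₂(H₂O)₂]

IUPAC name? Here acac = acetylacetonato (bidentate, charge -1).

bis(acetylacetonato)diaquavanadium(II)

There is no counter-ion, so the complex is neutral overall.
Ligand charges: 2×aqua (neutral), 2×acetylacetonato (-1 each); total -2. So V + (-2) = 0, giving V = +2.
Ligands are named alphabetically: acetylacetonato before aqua.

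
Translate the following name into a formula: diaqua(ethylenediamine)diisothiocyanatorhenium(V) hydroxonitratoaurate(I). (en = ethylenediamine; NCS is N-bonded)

Cation [Re…]: ligand charges -2, Re(V) ⇒ ion charge 3+.
Anion [Au…]: ligand charges -2, Au(I) ⇒ ion charge 1−.
One 3+ cation requires 3 of the 1− anion.

[Re(en)(H2O)2(NCS)2][Au(NO3)(OH)]3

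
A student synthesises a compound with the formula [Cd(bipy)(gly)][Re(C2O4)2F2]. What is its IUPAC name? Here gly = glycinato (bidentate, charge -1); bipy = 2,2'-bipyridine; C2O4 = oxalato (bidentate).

Both ions are complex: the cation is named first with the plain metal name, the anion second with the -ate form; each ion's ligands are alphabetised independently.
Cadmium is always +2 in its complexes; the cation's ligand charges sum to -1, so the complex cation is 1+.
A 1:1 salt means the anion carries the equal and opposite charge, 1−.
Anion: ligand charges sum to -6; for the ion to be 1−, Re = +5.

(2,2'-bipyridine)(glycinato)cadmium(II) difluorodioxalatorhenate(V)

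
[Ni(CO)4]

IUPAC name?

tetracarbonylnickel(0)

There is no counter-ion, so the complex is neutral overall.
Ligand charges: 4×carbonyl (neutral); total 0. So Ni + (0) = 0, giving Ni = 0.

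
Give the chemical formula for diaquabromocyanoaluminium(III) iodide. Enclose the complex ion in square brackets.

Ligands: 1 bromo (Br, -1), 1 cyano (CN, -1), 2 aqua (H2O, neutral). Ligand charge sum = -2.
Charge balance with iodide (-1) requires 1 complex ion per 1 iodide.

[AlBr(CN)(H2O)2]I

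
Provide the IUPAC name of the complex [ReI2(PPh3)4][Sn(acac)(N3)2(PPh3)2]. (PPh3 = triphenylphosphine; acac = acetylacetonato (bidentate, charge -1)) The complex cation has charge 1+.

diiodotetrakis(triphenylphosphine)rhenium(III) (acetylacetonato)diazidobis(triphenylphosphine)stannate(II)

The complex cation is given as 1+; its ligand charges sum to -2, so Re = +3.
A 1:1 salt means the anion carries the equal and opposite charge, 1−.
Anion: ligand charges sum to -3; for the ion to be 1−, Sn = +2.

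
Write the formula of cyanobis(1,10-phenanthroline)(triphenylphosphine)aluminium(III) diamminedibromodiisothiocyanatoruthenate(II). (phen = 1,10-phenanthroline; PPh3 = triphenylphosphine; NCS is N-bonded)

Cation [Al…]: ligand charges -1, Al(III) ⇒ ion charge 2+.
Anion [Ru…]: ligand charges -4, Ru(II) ⇒ ion charge 2−.

[Al(CN)(phen)2(PPh3)][RuBr2(NCS)2(NH3)2]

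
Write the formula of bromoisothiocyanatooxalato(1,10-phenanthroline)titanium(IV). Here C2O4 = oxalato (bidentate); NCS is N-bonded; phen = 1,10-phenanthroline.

[TiBr(C2O4)(NCS)(phen)]

Ligands: 1 bromo (Br, -1), 1 oxalato (C2O4, -2), 1 isothiocyanato (NCS, -1), 1 1,10-phenanthroline (phen, neutral). Ligand charge sum = -4.
With Ti in oxidation state +4, the complex ion is [Ti...].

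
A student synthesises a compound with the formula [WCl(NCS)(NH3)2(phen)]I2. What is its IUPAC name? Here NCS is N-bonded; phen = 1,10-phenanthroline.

diamminechloroisothiocyanato(1,10-phenanthroline)tungsten(IV) iodide

The 2 iodide counter-ions carry a total charge of -2, so each complex ion is 2+.
Ligand charges: 1×isothiocyanato (-1 each), 1×1,10-phenanthroline (neutral), 2×ammine (neutral), 1×chloro (-1 each); total -2. So W + (-2) = 2+, giving W = +4.
Ligands are named alphabetically: ammine before chloro before isothiocyanato before phenanthroline.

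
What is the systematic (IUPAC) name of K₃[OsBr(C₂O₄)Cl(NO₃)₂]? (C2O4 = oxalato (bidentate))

potassium bromochlorodinitratooxalatoosmate(III)

The 3 potassium counter-ions carry a total charge of +3, so each complex ion is 3−.
Ligand charges: 1×oxalato (-2 each), 1×chloro (-1 each), 1×bromo (-1 each), 2×nitrato (-1 each); total -6. So Os + (-6) = 3−, giving Os = +3.
Ligands are named alphabetically: bromo before chloro before nitrato before oxalato.
The complex ion is anionic, so osmium takes the -ate form osmate(III).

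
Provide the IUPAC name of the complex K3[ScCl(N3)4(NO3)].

The 3 potassium counter-ions carry a total charge of +3, so each complex ion is 3−.
Ligand charges: 4×azido (-1 each), 1×nitrato (-1 each), 1×chloro (-1 each); total -6. So Sc + (-6) = 3−, giving Sc = +3.
Ligands are named alphabetically: azido before chloro before nitrato.
The complex ion is anionic, so scandium takes the -ate form scandate(III).

potassium tetraazidochloronitratoscandate(III)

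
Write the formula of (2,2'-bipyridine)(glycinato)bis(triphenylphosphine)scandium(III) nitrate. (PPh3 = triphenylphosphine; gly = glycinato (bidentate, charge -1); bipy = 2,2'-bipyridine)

Ligands: 2 triphenylphosphine (PPh3, neutral), 1 glycinato (gly, -1), 1 2,2'-bipyridine (bipy, neutral). Ligand charge sum = -1.
With Sc in oxidation state +3, the complex ion is [Sc...]^2+.
Charge balance with nitrate (-1) requires 1 complex ion per 2 nitrate.

[Sc(bipy)(gly)(PPh3)2](NO3)2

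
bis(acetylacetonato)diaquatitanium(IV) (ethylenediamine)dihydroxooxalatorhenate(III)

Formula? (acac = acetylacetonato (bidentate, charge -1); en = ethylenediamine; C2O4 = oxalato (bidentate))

[Ti(acac)2(H2O)2][Re(C2O4)(en)(OH)2]2

Cation [Ti…]: ligand charges -2, Ti(IV) ⇒ ion charge 2+.
Anion [Re…]: ligand charges -4, Re(III) ⇒ ion charge 1−.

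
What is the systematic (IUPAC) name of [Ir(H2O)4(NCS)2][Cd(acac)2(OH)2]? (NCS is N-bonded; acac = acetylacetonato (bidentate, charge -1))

tetraaquadiisothiocyanatoiridium(IV) bis(acetylacetonato)dihydroxocadmate(II)

Both ions are complex: the cation is named first with the plain metal name, the anion second with the -ate form; each ion's ligands are alphabetised independently.
Cadmium is always +2 in its complexes; the anion's ligand charges sum to -4, so the complex anion is 2−.
A 1:1 salt means the cation carries the equal and opposite charge, 2+.
Cation: ligand charges sum to -2; for the ion to be 2+, Ir = +4.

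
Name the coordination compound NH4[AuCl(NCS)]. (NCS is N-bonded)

ammonium chloroisothiocyanatoaurate(I)

The 1 ammonium counter-ion carries a total charge of +1, so each complex ion is 1−.
Ligand charges: 1×chloro (-1 each), 1×isothiocyanato (-1 each); total -2. So Au + (-2) = 1−, giving Au = +1.
The complex ion is anionic, so gold takes the -ate form aurate(I).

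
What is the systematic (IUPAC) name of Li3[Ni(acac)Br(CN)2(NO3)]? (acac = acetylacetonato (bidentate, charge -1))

The 3 lithium counter-ions carry a total charge of +3, so each complex ion is 3−.
Ligand charges: 1×bromo (-1 each), 1×acetylacetonato (-1 each), 2×cyano (-1 each), 1×nitrato (-1 each); total -5. So Ni + (-5) = 3−, giving Ni = +2.
Ligands are named alphabetically: acetylacetonato before bromo before cyano before nitrato.
The complex ion is anionic, so nickel takes the -ate form nickelate(II).

lithium (acetylacetonato)bromodicyanonitratonickelate(II)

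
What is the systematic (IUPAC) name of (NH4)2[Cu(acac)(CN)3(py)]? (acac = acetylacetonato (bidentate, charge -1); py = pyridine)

ammonium (acetylacetonato)tricyano(pyridine)cuprate(II)

The 2 ammonium counter-ions carry a total charge of +2, so each complex ion is 2−.
Ligand charges: 1×acetylacetonato (-1 each), 1×pyridine (neutral), 3×cyano (-1 each); total -4. So Cu + (-4) = 2−, giving Cu = +2.
Ligands are named alphabetically: acetylacetonato before cyano before pyridine.
The complex ion is anionic, so copper takes the -ate form cuprate(II).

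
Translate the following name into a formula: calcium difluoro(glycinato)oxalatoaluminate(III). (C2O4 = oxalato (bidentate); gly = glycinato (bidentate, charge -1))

Ca[Al(C2O4)F2(gly)]

Ligands: 2 fluoro (F, -1), 1 oxalato (C2O4, -2), 1 glycinato (gly, -1). Ligand charge sum = -5.
With Al in oxidation state +3, the complex ion is [Al...]^2−.
Charge balance with calcium (+2) requires 1 complex ion per 1 calcium.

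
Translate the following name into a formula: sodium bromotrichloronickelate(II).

Na2[NiBrCl3]

Ligands: 1 bromo (Br, -1), 3 chloro (Cl, -1). Ligand charge sum = -4.
With Ni in oxidation state +2, the complex ion is [Ni...]^2−.
Charge balance with sodium (+1) requires 1 complex ion per 2 sodium.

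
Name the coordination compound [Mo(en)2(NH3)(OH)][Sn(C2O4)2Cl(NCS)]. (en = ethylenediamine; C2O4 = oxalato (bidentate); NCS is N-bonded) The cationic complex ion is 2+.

amminebis(ethylenediamine)hydroxomolybdenum(III) chloroisothiocyanatodioxalatostannate(IV)

The complex cation is given as 2+; its ligand charges sum to -1, so Mo = +3.
A 1:1 salt means the anion carries the equal and opposite charge, 2−.
Anion: ligand charges sum to -6; for the ion to be 2−, Sn = +4.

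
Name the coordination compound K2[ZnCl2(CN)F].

potassium dichlorocyanofluorozincate(II)

The 2 potassium counter-ions carry a total charge of +2, so each complex ion is 2−.
Ligand charges: 2×chloro (-1 each), 1×fluoro (-1 each), 1×cyano (-1 each); total -4. So Zn + (-4) = 2−, giving Zn = +2.
Ligands are named alphabetically: chloro before cyano before fluoro.
The complex ion is anionic, so zinc takes the -ate form zincate(II).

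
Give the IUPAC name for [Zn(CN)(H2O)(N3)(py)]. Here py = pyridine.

There is no counter-ion, so the complex is neutral overall.
Ligand charges: 1×azido (-1 each), 1×aqua (neutral), 1×pyridine (neutral), 1×cyano (-1 each); total -2. So Zn + (-2) = 0, giving Zn = +2.
Ligands are named alphabetically: aqua before azido before cyano before pyridine.

aquaazidocyano(pyridine)zinc(II)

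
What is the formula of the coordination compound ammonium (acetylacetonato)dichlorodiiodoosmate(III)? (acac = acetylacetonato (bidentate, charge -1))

(NH4)2[Os(acac)Cl2I2]

Ligands: 2 iodo (I, -1), 2 chloro (Cl, -1), 1 acetylacetonato (acac, -1). Ligand charge sum = -5.
With Os in oxidation state +3, the complex ion is [Os...]^2−.
Charge balance with ammonium (+1) requires 1 complex ion per 2 ammonium.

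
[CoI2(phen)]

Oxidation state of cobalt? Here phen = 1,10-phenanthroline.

+2

No counter-ion: the bracketed complex is neutral.
Ligand charges: 2×I = -2; 1×phen neutral; sum -2.
Co + (-2) = 0 ⇒ Co is +2.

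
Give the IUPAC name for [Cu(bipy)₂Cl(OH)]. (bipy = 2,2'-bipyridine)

There is no counter-ion, so the complex is neutral overall.
Ligand charges: 2×2,2'-bipyridine (neutral), 1×hydroxo (-1 each), 1×chloro (-1 each); total -2. So Cu + (-2) = 0, giving Cu = +2.
Ligands are named alphabetically: bipyridine before chloro before hydroxo.

bis(2,2'-bipyridine)chlorohydroxocopper(II)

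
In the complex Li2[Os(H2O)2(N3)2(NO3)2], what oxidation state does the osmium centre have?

+2

2 lithium outside the brackets (+1 each) → the complex ion is 2−.
Ligand charges: 2×N3 = -2; 2×NO3 = -2; 2×H2O neutral; sum -4.
Os + (-4) = 2− ⇒ Os is +2.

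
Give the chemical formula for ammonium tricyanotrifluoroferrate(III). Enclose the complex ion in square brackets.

Ligands: 3 cyano (CN, -1), 3 fluoro (F, -1). Ligand charge sum = -6.
With Fe in oxidation state +3, the complex ion is [Fe...]^3−.
Charge balance with ammonium (+1) requires 1 complex ion per 3 ammonium.

(NH4)3[Fe(CN)3F3]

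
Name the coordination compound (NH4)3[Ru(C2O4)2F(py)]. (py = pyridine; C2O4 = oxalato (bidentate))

The 3 ammonium counter-ions carry a total charge of +3, so each complex ion is 3−.
Ligand charges: 1×pyridine (neutral), 1×fluoro (-1 each), 2×oxalato (-2 each); total -5. So Ru + (-5) = 3−, giving Ru = +2.
Ligands are named alphabetically: fluoro before oxalato before pyridine.
The complex ion is anionic, so ruthenium takes the -ate form ruthenate(II).

ammonium fluorodioxalato(pyridine)ruthenate(II)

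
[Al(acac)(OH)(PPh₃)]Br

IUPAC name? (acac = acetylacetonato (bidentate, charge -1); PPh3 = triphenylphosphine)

(acetylacetonato)hydroxo(triphenylphosphine)aluminium(III) bromide

The 1 bromide counter-ion carries a total charge of -1, so each complex ion is 1+.
Ligand charges: 1×acetylacetonato (-1 each), 1×triphenylphosphine (neutral), 1×hydroxo (-1 each); total -2. So Al + (-2) = 1+, giving Al = +3.
Ligands are named alphabetically: acetylacetonato before hydroxo before triphenylphosphine.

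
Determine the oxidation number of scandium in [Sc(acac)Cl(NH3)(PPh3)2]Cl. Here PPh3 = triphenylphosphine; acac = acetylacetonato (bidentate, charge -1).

1 chloride outside the brackets (-1 each) → the complex ion is 1+.
Ligand charges: 2×PPh3 neutral; 1×acac = -1; 1×NH3 neutral; 1×Cl = -1; sum -2.
Sc + (-2) = 1+ ⇒ Sc is +3.

+3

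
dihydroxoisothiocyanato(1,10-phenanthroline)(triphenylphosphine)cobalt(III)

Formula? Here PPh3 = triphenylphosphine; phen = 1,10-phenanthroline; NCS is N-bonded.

Ligands: 1 triphenylphosphine (PPh3, neutral), 1 1,10-phenanthroline (phen, neutral), 1 isothiocyanato (NCS, -1), 2 hydroxo (OH, -1). Ligand charge sum = -3.
With Co in oxidation state +3, the complex ion is [Co...].

[Co(NCS)(OH)2(phen)(PPh3)]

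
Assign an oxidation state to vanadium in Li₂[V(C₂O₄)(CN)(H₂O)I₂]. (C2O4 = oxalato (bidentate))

2 lithium outside the brackets (+1 each) → the complex ion is 2−.
Ligand charges: 1×CN = -1; 2×I = -2; 1×C2O4 = -2; 1×H2O neutral; sum -5.
V + (-5) = 2− ⇒ V is +3.

+3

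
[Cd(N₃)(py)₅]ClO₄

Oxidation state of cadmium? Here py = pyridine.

+2

1 perchlorate outside the brackets (-1 each) → the complex ion is 1+.
Ligand charges: 1×N3 = -1; 5×py neutral; sum -1.
Cd + (-1) = 1+ ⇒ Cd is +2.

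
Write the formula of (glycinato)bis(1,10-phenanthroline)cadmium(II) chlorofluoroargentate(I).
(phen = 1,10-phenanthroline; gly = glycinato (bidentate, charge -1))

Cation [Cd…]: ligand charges -1, Cd(II) ⇒ ion charge 1+.
Anion [Ag…]: ligand charges -2, Ag(I) ⇒ ion charge 1−.

[Cd(gly)(phen)2][AgClF]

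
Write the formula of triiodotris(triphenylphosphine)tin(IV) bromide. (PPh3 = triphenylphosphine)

[SnI3(PPh3)3]Br

Ligands: 3 triphenylphosphine (PPh3, neutral), 3 iodo (I, -1). Ligand charge sum = -3.
With Sn in oxidation state +4, the complex ion is [Sn...]^1+.
Charge balance with bromide (-1) requires 1 complex ion per 1 bromide.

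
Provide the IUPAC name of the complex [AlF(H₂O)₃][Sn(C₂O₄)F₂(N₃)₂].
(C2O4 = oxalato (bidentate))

triaquafluoroaluminium(III) diazidodifluorooxalatostannate(IV)

Both ions are complex: the cation is named first with the plain metal name, the anion second with the -ate form; each ion's ligands are alphabetised independently.
Aluminium is always +3 in its complexes; the cation's ligand charges sum to -1, so the complex cation is 2+.
A 1:1 salt means the anion carries the equal and opposite charge, 2−.
Anion: ligand charges sum to -6; for the ion to be 2−, Sn = +4.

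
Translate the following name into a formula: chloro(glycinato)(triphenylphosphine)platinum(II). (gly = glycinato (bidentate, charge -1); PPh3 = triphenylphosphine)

[PtCl(gly)(PPh3)]

Ligands: 1 glycinato (gly, -1), 1 triphenylphosphine (PPh3, neutral), 1 chloro (Cl, -1). Ligand charge sum = -2.
With Pt in oxidation state +2, the complex ion is [Pt...].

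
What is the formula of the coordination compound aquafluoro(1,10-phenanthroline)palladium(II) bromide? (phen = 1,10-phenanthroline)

Ligands: 1 fluoro (F, -1), 1 aqua (H2O, neutral), 1 1,10-phenanthroline (phen, neutral). Ligand charge sum = -1.
With Pd in oxidation state +2, the complex ion is [Pd...]^1+.
Charge balance with bromide (-1) requires 1 complex ion per 1 bromide.

[PdF(H2O)(phen)]Br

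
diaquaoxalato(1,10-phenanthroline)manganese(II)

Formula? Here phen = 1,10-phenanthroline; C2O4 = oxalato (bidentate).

[Mn(C2O4)(H2O)2(phen)]

Ligands: 1 1,10-phenanthroline (phen, neutral), 1 oxalato (C2O4, -2), 2 aqua (H2O, neutral). Ligand charge sum = -2.
With Mn in oxidation state +2, the complex ion is [Mn...].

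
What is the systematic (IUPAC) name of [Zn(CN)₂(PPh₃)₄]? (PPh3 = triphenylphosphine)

There is no counter-ion, so the complex is neutral overall.
Ligand charges: 2×cyano (-1 each), 4×triphenylphosphine (neutral); total -2. So Zn + (-2) = 0, giving Zn = +2.
Ligands are named alphabetically: cyano before triphenylphosphine.

dicyanotetrakis(triphenylphosphine)zinc(II)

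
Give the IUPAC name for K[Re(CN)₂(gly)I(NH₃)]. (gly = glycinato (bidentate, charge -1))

The 1 potassium counter-ion carries a total charge of +1, so each complex ion is 1−.
Ligand charges: 1×ammine (neutral), 1×glycinato (-1 each), 1×iodo (-1 each), 2×cyano (-1 each); total -4. So Re + (-4) = 1−, giving Re = +3.
Ligands are named alphabetically: ammine before cyano before glycinato before iodo.
The complex ion is anionic, so rhenium takes the -ate form rhenate(III).

potassium amminedicyano(glycinato)iodorhenate(III)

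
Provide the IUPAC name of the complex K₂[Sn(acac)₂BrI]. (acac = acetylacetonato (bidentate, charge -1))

potassium bis(acetylacetonato)bromoiodostannate(II)

The 2 potassium counter-ions carry a total charge of +2, so each complex ion is 2−.
Ligand charges: 1×bromo (-1 each), 2×acetylacetonato (-1 each), 1×iodo (-1 each); total -4. So Sn + (-4) = 2−, giving Sn = +2.
The complex ion is anionic, so tin takes the -ate form stannate(II).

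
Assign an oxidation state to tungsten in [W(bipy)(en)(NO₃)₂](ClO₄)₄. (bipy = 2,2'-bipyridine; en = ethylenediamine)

4 perchlorate outside the brackets (-1 each) → the complex ion is 4+.
Ligand charges: 2×NO3 = -2; 1×bipy neutral; 1×en neutral; sum -2.
W + (-2) = 4+ ⇒ W is +6.

+6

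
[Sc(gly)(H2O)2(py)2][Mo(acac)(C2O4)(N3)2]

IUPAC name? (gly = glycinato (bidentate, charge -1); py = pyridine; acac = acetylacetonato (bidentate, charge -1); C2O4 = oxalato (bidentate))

diaqua(glycinato)bis(pyridine)scandium(III) (acetylacetonato)diazidooxalatomolybdate(III)

Scandium is always +3 in its complexes; the cation's ligand charges sum to -1, so the complex cation is 2+.
A 1:1 salt means the anion carries the equal and opposite charge, 2−.
Anion: ligand charges sum to -5; for the ion to be 2−, Mo = +3.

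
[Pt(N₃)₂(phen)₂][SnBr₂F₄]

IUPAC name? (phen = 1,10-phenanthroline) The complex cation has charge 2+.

Both ions are complex: the cation is named first with the plain metal name, the anion second with the -ate form; each ion's ligands are alphabetised independently.
The complex cation is given as 2+; its ligand charges sum to -2, so Pt = +4.
A 1:1 salt means the anion carries the equal and opposite charge, 2−.
Anion: ligand charges sum to -6; for the ion to be 2−, Sn = +4.

diazidobis(1,10-phenanthroline)platinum(IV) dibromotetrafluorostannate(IV)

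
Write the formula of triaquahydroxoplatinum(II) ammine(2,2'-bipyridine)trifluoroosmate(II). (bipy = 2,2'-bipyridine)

Cation [Pt…]: ligand charges -1, Pt(II) ⇒ ion charge 1+.
Anion [Os…]: ligand charges -3, Os(II) ⇒ ion charge 1−.
One 1+ cation balances one 1− anion.

[Pt(H2O)3(OH)][Os(bipy)F3(NH3)]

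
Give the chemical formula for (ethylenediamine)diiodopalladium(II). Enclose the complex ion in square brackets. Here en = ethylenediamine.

Ligands: 2 iodo (I, -1), 1 ethylenediamine (en, neutral). Ligand charge sum = -2.
With Pd in oxidation state +2, the complex ion is [Pd...].

[Pd(en)I2]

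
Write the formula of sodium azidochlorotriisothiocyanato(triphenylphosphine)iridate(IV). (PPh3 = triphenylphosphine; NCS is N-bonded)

Na[IrCl(N3)(NCS)3(PPh3)]

Ligands: 1 chloro (Cl, -1), 1 triphenylphosphine (PPh3, neutral), 1 azido (N3, -1), 3 isothiocyanato (NCS, -1). Ligand charge sum = -5.
With Ir in oxidation state +4, the complex ion is [Ir...]^1−.
Charge balance with sodium (+1) requires 1 complex ion per 1 sodium.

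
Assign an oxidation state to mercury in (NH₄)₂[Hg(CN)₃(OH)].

+2

2 ammonium outside the brackets (+1 each) → the complex ion is 2−.
Ligand charges: 1×OH = -1; 3×CN = -3; sum -4.
Hg + (-4) = 2− ⇒ Hg is +2.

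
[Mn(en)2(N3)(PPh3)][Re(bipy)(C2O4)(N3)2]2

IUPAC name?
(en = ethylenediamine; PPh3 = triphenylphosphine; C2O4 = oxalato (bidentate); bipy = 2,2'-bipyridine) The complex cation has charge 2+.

Both ions are complex: the cation is named first with the plain metal name, the anion second with the -ate form; each ion's ligands are alphabetised independently.
The complex cation is given as 2+; its ligand charges sum to -1, so Mn = +3.
With 2 anions per cation, each anion must be 2/2 = 1−.
Anion: ligand charges sum to -4; for the ion to be 1−, Re = +3.

azidobis(ethylenediamine)(triphenylphosphine)manganese(III) diazido(2,2'-bipyridine)oxalatorhenate(III)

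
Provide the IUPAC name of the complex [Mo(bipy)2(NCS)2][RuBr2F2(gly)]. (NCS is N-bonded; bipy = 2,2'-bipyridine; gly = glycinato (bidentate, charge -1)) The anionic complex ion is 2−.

Both ions are complex: the cation is named first with the plain metal name, the anion second with the -ate form; each ion's ligands are alphabetised independently.
The complex anion is given as 2−; its ligand charges sum to -5, so Ru = +3.
A 1:1 salt means the cation carries the equal and opposite charge, 2+.
Cation: ligand charges sum to -2; for the ion to be 2+, Mo = +4.

bis(2,2'-bipyridine)diisothiocyanatomolybdenum(IV) dibromodifluoro(glycinato)ruthenate(III)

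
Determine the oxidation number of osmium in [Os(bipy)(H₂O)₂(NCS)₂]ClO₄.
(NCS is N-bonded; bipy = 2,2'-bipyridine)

+3

1 perchlorate outside the brackets (-1 each) → the complex ion is 1+.
Ligand charges: 2×NCS = -2; 2×H2O neutral; 1×bipy neutral; sum -2.
Os + (-2) = 1+ ⇒ Os is +3.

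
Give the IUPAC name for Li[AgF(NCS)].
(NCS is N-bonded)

The 1 lithium counter-ion carries a total charge of +1, so each complex ion is 1−.
Ligand charges: 1×isothiocyanato (-1 each), 1×fluoro (-1 each); total -2. So Ag + (-2) = 1−, giving Ag = +1.
Ligands are named alphabetically: fluoro before isothiocyanato.
The complex ion is anionic, so silver takes the -ate form argentate(I).

lithium fluoroisothiocyanatoargentate(I)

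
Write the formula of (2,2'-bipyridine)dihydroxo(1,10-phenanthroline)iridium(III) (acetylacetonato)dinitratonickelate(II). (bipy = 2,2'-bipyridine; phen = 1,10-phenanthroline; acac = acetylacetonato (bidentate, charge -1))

Cation [Ir…]: ligand charges -2, Ir(III) ⇒ ion charge 1+.
Anion [Ni…]: ligand charges -3, Ni(II) ⇒ ion charge 1−.
One 1+ cation balances one 1− anion.

[Ir(bipy)(OH)2(phen)][Ni(acac)(NO3)2]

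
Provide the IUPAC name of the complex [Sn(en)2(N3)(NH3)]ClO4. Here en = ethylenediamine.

ammineazidobis(ethylenediamine)tin(II) perchlorate

The 1 perchlorate counter-ion carries a total charge of -1, so each complex ion is 1+.
Ligand charges: 1×azido (-1 each), 2×ethylenediamine (neutral), 1×ammine (neutral); total -1. So Sn + (-1) = 1+, giving Sn = +2.
Ligands are named alphabetically: ammine before azido before ethylenediamine.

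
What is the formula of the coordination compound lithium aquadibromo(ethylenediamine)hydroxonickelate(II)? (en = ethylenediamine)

Li[NiBr2(en)(H2O)(OH)]

Ligands: 1 ethylenediamine (en, neutral), 2 bromo (Br, -1), 1 hydroxo (OH, -1), 1 aqua (H2O, neutral). Ligand charge sum = -3.
Charge balance with lithium (+1) requires 1 complex ion per 1 lithium.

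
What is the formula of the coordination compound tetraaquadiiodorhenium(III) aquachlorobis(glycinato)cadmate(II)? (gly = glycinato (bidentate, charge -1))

Cation [Re…]: ligand charges -2, Re(III) ⇒ ion charge 1+.
Anion [Cd…]: ligand charges -3, Cd(II) ⇒ ion charge 1−.

[Re(H2O)4I2][CdCl(gly)2(H2O)]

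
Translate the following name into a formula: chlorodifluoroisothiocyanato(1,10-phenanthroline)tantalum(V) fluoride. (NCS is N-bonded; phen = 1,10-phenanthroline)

[TaClF2(NCS)(phen)]F

Ligands: 2 fluoro (F, -1), 1 isothiocyanato (NCS, -1), 1 1,10-phenanthroline (phen, neutral), 1 chloro (Cl, -1). Ligand charge sum = -4.
Charge balance with fluoride (-1) requires 1 complex ion per 1 fluoride.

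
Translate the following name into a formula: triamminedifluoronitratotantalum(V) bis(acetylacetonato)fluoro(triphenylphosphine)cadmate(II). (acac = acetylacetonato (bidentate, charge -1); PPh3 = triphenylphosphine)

[TaF2(NH3)3(NO3)][Cd(acac)2F(PPh3)]2

Cation [Ta…]: ligand charges -3, Ta(V) ⇒ ion charge 2+.
Anion [Cd…]: ligand charges -3, Cd(II) ⇒ ion charge 1−.
One 2+ cation requires 2 of the 1− anion.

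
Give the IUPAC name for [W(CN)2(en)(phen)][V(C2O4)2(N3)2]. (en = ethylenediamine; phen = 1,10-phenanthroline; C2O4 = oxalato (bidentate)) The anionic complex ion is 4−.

Both ions are complex: the cation is named first with the plain metal name, the anion second with the -ate form; each ion's ligands are alphabetised independently.
The complex anion is given as 4−; its ligand charges sum to -6, so V = +2.
A 1:1 salt means the cation carries the equal and opposite charge, 4+.
Cation: ligand charges sum to -2; for the ion to be 4+, W = +6.

dicyano(ethylenediamine)(1,10-phenanthroline)tungsten(VI) diazidodioxalatovanadate(II)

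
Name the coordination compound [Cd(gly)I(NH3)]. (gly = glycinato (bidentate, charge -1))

ammine(glycinato)iodocadmium(II)

There is no counter-ion, so the complex is neutral overall.
Ligand charges: 1×iodo (-1 each), 1×glycinato (-1 each), 1×ammine (neutral); total -2. So Cd + (-2) = 0, giving Cd = +2.
Ligands are named alphabetically: ammine before glycinato before iodo.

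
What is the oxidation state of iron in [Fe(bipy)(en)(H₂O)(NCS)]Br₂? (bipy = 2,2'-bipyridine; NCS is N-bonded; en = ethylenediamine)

+3

2 bromide outside the brackets (-1 each) → the complex ion is 2+.
Ligand charges: 1×H2O neutral; 1×bipy neutral; 1×NCS = -1; 1×en neutral; sum -1.
Fe + (-1) = 2+ ⇒ Fe is +3.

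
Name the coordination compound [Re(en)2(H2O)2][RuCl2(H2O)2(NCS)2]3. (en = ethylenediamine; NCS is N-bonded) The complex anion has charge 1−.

diaquabis(ethylenediamine)rhenium(III) diaquadichlorodiisothiocyanatoruthenate(III)

Both ions are complex: the cation is named first with the plain metal name, the anion second with the -ate form; each ion's ligands are alphabetised independently.
The complex anion is given as 1−; its ligand charges sum to -4, so Ru = +3.
With 3 anions per cation, the cation must be 3×1 = 3+.
Cation: ligand charges sum to 0; for the ion to be 3+, Re = +3.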